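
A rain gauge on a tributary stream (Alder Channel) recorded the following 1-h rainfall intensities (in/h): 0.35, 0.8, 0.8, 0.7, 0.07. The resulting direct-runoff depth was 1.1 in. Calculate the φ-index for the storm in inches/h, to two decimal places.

Only the 3 blocks with intensity above φ contribute runoff: 0.8, 0.8, 0.7 in/h.
Σ(I−φ)·Δt = d  ⇒  (0.8+0.8+0.7 − 3φ)·1 = 1.1
φ = (2.300 − 1.1/1) / 3 = 0.40 in/h.

φ ≈ 0.40 in/h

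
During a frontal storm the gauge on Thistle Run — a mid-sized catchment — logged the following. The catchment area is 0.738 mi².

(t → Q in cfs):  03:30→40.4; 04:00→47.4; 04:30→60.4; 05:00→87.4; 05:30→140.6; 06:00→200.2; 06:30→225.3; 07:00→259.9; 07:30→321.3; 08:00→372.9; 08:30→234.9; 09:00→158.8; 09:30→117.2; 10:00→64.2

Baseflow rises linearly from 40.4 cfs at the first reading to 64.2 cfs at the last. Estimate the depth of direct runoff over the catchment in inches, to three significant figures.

d ≈ 1.68 in

Direct runoff: 0.00, 5.17, 16.34, 41.51, 92.88, 150.65, 173.92, 206.68, 266.25, 316.02, 176.19, 98.26, 54.83, 0.00 cfs; ΣQ_DR = 1599 cfs.
V = ΣQ_DR · Δt = 1599 × 1800 s = 2.878 × 10^6 ft³.
Over A = 0.738 mi², depth = V / A = 1.68 in.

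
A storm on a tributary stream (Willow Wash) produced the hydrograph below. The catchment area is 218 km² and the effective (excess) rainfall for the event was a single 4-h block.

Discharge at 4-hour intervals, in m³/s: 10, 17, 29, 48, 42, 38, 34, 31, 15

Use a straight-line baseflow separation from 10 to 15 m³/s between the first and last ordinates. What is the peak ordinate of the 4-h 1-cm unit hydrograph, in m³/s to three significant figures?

U_p ≈ 36.1 m³/s

Direct runoff: 0.00, 6.38, 17.75, 36.12, 29.50, 24.88, 20.25, 16.62, 0.00 m³/s; ΣQ_DR = 151.5 m³/s, peak = 36.12 m³/s.
Runoff depth d = ΣQ_DR·Δt / A = 151.5 × 14400 / (218 km²) = 10.01 mm.
The 1-cm UH is the DRH scaled by (10 mm)/d, so U_p = 36.12 × 10/10.01 = 36.1 m³/s.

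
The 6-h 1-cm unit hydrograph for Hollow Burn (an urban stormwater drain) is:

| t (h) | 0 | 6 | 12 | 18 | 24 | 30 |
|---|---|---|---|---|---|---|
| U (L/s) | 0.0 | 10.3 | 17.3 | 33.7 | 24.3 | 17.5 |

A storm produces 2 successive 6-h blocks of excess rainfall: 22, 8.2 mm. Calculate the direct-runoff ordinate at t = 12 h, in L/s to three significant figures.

By discrete convolution, Q_j = Σ (P_i / 10 mm) · U_{j−i}.
At t = 12 h (j=2): Q = (22/10)·17.3 + (8.2/10)·10.3 = 46.5 L/s.

Q ≈ 46.5 L/s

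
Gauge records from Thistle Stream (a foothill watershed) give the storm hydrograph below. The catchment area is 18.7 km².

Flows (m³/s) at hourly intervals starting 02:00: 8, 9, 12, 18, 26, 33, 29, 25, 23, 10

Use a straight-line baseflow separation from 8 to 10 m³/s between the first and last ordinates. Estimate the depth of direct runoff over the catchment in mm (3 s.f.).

Direct runoff: 0.00, 0.78, 3.56, 9.33, 17.11, 23.89, 19.67, 15.44, 13.22, 0.00 m³/s; ΣQ_DR = 103.0 m³/s.
V = ΣQ_DR · Δt = 103.0 × 3600 s = 3.708 × 10^5 m³.
Over A = 18.7 km², depth = V / A = 19.8 mm.

d ≈ 19.8 mm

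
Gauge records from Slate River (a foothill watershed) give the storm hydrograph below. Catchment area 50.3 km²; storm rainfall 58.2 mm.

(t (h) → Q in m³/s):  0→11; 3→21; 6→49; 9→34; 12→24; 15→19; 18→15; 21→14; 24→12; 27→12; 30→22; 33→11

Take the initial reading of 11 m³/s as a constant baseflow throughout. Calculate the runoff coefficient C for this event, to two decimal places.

ΣQ_DR = 112.0 m³/s; V = ΣQ_DR·Δt = 1.210 × 10^6 m³.
Runoff depth d = V / A = 24.05 mm.
C = d / P = 24.05 / 58.2 = 0.41.

C ≈ 0.41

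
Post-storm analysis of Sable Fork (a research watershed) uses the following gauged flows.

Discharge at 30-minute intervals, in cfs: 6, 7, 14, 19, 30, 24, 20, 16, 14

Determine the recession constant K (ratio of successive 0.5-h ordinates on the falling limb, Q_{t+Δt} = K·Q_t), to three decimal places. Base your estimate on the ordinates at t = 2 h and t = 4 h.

K ≈ 0.827

Using the recession-limb readings at t = 2 h and t = 4 h: Q falls from 30 to 14 cfs over 4 intervals.
K = (Q₂/Q₁)^(1/4) = (14/30)^(1/4) = 0.827.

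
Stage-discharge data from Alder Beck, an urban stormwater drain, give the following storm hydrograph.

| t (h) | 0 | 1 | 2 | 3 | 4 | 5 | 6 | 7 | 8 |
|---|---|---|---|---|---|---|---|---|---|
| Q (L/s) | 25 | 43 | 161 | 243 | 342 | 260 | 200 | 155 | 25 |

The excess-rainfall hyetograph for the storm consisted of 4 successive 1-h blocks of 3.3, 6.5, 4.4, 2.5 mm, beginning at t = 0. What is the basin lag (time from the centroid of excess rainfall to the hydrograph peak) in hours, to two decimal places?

t_L ≈ 2.13 h

Centroid of excess rainfall: t_c = Σ P_i·t̄_i / ΣP_i = 1.8653 h (block centres at 0.5, 1.5, 2.5, 3.5 h).
Hydrograph peak occurs at t = 4 h, so basin lag t_L = 4 − 1.8653 = 2.13 h.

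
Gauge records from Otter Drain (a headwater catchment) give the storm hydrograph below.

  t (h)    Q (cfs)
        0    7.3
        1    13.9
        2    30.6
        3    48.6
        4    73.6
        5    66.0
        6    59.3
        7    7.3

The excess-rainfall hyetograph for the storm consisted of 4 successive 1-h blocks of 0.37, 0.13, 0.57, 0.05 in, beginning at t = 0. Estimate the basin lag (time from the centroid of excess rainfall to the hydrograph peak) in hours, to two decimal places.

Centroid of excess rainfall: t_c = Σ P_i·t̄_i / ΣP_i = 1.7679 h (block centres at 0.5, 1.5, 2.5, 3.5 h).
Hydrograph peak occurs at t = 4 h, so basin lag t_L = 4 − 1.7679 = 2.23 h.

t_L ≈ 2.23 h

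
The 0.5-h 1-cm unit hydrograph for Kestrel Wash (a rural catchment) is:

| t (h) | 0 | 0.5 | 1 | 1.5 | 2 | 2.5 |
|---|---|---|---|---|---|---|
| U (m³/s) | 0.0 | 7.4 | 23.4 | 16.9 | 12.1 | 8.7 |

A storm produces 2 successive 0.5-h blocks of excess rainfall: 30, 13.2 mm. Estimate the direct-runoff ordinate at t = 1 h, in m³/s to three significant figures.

Q ≈ 80.0 m³/s

By discrete convolution, Q_j = Σ (P_i / 10 mm) · U_{j−i}.
At t = 1 h (j=2): Q = (30/10)·23.4 + (13.2/10)·7.4 = 80.0 m³/s.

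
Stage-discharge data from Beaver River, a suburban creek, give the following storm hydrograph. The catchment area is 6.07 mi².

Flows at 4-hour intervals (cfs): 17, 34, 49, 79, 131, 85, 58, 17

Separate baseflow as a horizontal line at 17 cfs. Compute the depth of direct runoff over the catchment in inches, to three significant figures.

Direct runoff: 0.0, 17.0, 32.0, 62.0, 114.0, 68.0, 41.0, 0.0 cfs; ΣQ_DR = 334.0 cfs.
V = ΣQ_DR · Δt = 334.0 × 14400 s = 4.810 × 10^6 ft³.
Over A = 6.07 mi², depth = V / A = 0.341 in.

d ≈ 0.341 in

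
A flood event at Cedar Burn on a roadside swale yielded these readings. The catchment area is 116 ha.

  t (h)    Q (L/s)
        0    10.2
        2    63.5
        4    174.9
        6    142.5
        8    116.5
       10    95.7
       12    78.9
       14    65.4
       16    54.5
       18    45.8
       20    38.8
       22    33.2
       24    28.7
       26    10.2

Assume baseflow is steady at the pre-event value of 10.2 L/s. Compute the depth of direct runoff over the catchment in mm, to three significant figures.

Direct runoff: 0.0, 53.3, 164.7, 132.3, 106.3, 85.5, 68.7, 55.2, 44.3, 35.6, 28.6, 23.0, 18.5, 0.0 L/s; ΣQ_DR = 816.0 L/s.
V = ΣQ_DR · Δt = 816.0 × 7200 s = 5.875 × 10^6 L.
Over A = 116 ha, depth = V / A = 5.06 mm.

d ≈ 5.06 mm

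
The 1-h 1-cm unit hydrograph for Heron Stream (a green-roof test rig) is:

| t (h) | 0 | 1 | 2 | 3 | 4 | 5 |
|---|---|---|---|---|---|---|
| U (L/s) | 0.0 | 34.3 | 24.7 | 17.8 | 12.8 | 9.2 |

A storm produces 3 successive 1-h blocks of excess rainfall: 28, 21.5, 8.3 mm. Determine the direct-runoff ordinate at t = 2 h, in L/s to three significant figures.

By discrete convolution, Q_j = Σ (P_i / 10 mm) · U_{j−i}.
At t = 2 h (j=2): Q = (28/10)·24.7 + (21.5/10)·34.3 + (8.3/10)·0.0 = 143 L/s.

Q ≈ 143 L/s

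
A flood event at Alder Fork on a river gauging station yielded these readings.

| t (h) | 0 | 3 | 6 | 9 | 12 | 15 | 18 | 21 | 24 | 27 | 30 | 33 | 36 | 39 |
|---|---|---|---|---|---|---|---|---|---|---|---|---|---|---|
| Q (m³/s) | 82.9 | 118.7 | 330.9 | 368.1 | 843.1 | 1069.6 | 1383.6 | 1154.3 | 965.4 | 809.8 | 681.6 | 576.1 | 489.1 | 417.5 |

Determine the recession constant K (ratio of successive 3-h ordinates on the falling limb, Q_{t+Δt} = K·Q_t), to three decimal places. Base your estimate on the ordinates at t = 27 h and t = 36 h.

Using the recession-limb readings at t = 27 h and t = 36 h: Q falls from 809.8 to 489.1 m³/s over 3 intervals.
K = (Q₂/Q₁)^(1/3) = (489.1/809.8)^(1/3) = 0.845.

K ≈ 0.845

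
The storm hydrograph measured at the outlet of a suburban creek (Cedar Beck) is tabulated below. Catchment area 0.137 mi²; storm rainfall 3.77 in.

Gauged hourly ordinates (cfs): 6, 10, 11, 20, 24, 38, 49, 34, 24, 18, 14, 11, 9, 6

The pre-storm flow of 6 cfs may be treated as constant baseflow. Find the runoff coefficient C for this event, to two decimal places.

ΣQ_DR = 190.0 cfs; V = ΣQ_DR·Δt = 6.840 × 10^5 ft³.
Runoff depth d = V / A = 2.149 in.
C = d / P = 2.149 / 3.77 = 0.57.

C ≈ 0.57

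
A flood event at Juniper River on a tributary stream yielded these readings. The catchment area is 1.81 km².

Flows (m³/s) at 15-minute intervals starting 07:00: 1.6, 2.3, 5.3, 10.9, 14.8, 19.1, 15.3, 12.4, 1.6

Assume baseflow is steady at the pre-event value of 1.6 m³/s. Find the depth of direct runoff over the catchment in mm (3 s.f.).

d ≈ 34.3 mm

Direct runoff: 0.0, 0.7, 3.7, 9.3, 13.2, 17.5, 13.7, 10.8, 0.0 m³/s; ΣQ_DR = 68.90 m³/s.
V = ΣQ_DR · Δt = 68.90 × 900 s = 62010 m³.
Over A = 1.81 km², depth = V / A = 34.3 mm.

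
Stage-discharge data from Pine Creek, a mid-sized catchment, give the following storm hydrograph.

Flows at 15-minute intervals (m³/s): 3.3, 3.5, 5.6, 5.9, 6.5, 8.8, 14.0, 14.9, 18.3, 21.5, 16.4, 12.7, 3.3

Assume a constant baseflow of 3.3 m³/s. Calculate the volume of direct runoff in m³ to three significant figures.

V ≈ 82600 m³

Direct-runoff ordinates (Q − Q_b): 0.0, 0.2, 2.3, 2.6, 3.2, 5.5, 10.7, 11.6, 15.0, 18.2, 13.1, 9.4, 0.0 m³/s.
ΣQ_DR = 91.80 m³/s.
With Δt = 0.25 h = 900 s, V = ΣQ_DR · Δt = 91.80 × 900 = 82600 m³.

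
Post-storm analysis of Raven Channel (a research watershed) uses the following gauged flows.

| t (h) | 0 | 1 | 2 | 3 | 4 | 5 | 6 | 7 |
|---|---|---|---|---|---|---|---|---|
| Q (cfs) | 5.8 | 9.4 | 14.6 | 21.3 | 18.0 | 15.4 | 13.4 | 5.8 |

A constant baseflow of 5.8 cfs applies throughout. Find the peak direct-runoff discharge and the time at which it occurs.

Q_p = 15.5 cfs at t = 3 h

Subtracting baseflow gives direct-runoff ordinates: 0.0, 3.6, 8.8, 15.5, 12.2, 9.6, 7.6, 0.0 cfs.
The maximum is 15.5 cfs, occurring at the reading for t = 3 h.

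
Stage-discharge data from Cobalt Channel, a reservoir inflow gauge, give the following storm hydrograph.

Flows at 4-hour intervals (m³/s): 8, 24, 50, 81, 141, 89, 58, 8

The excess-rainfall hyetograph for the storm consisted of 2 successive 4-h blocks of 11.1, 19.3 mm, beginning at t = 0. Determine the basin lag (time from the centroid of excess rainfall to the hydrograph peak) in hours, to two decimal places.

t_L ≈ 11.46 h

Centroid of excess rainfall: t_c = Σ P_i·t̄_i / ΣP_i = 4.5395 h (block centres at 2, 6 h).
Hydrograph peak occurs at t = 16 h, so basin lag t_L = 16 − 4.5395 = 11.46 h.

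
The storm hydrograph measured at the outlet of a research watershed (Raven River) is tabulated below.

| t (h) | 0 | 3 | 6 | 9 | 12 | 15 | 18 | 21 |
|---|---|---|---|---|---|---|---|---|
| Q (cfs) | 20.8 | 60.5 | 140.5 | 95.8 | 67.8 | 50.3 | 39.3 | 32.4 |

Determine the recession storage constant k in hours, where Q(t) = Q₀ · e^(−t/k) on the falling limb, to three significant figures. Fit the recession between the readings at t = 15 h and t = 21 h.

On the falling limb, Q drops from 50.3 to 32.4 cfs between t = 15 h and t = 21 h (Δt = 6 h).
k = −Δt / ln(Q₂/Q₁) = −6 / ln(32.4/50.3) = 13.6 h.

k ≈ 13.6 h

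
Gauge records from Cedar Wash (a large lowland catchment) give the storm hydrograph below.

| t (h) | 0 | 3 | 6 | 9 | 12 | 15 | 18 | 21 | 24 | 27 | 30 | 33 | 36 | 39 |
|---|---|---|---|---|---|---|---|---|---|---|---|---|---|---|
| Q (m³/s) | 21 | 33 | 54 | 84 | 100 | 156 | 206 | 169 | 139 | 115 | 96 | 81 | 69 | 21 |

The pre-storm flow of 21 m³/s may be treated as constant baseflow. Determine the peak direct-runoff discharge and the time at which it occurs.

Subtracting baseflow gives direct-runoff ordinates: 0.0, 12.0, 33.0, 63.0, 79.0, 135.0, 185.0, 148.0, 118.0, 94.0, 75.0, 60.0, 48.0, 0.0 m³/s.
The maximum is 185.0 m³/s, occurring at the reading for t = 18 h.

Q_p = 185.0 m³/s at t = 18 h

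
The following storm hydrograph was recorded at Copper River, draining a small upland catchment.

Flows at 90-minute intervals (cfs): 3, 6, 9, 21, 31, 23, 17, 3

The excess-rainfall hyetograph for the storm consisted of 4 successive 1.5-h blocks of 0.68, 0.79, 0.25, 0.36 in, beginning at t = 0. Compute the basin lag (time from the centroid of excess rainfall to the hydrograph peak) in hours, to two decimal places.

Centroid of excess rainfall: t_c = Σ P_i·t̄_i / ΣP_i = 2.4591 h (block centres at 0.75, 2.25, 3.75, 5.25 h).
Hydrograph peak occurs at t = 6 h, so basin lag t_L = 6 − 2.4591 = 3.54 h.

t_L ≈ 3.54 h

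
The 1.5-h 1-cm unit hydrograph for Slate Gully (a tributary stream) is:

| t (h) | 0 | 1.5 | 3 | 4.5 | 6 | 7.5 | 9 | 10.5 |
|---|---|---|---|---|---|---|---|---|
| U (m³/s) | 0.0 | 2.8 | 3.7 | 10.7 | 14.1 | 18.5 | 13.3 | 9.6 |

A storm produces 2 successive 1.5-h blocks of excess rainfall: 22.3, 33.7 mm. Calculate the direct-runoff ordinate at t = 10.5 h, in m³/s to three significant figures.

Q ≈ 66.2 m³/s

By discrete convolution, Q_j = Σ (P_i / 10 mm) · U_{j−i}.
At t = 10.5 h (j=7): Q = (22.3/10)·9.6 + (33.7/10)·13.3 = 66.2 m³/s.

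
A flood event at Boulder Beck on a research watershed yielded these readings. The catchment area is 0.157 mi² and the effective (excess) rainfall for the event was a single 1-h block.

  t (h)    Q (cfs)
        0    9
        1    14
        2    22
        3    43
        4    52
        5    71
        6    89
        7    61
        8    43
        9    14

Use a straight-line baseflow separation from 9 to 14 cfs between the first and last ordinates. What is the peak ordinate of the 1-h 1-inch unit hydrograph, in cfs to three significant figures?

Direct runoff: 0.00, 4.44, 11.89, 32.33, 40.78, 59.22, 76.67, 48.11, 29.56, 0.00 cfs; ΣQ_DR = 303.0 cfs, peak = 76.67 cfs.
Runoff depth d = ΣQ_DR·Δt / A = 303.0 × 3600 / (0.157 mi²) = 2.991 in.
The 1-inch UH is the DRH scaled by (1 in)/d, so U_p = 76.67 × 1/2.991 = 25.6 cfs.

U_p ≈ 25.6 cfs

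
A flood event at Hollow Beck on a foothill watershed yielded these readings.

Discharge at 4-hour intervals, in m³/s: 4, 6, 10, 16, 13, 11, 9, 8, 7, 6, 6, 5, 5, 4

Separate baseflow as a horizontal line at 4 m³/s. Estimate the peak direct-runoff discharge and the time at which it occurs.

Subtracting baseflow gives direct-runoff ordinates: 0.0, 2.0, 6.0, 12.0, 9.0, 7.0, 5.0, 4.0, 3.0, 2.0, 2.0, 1.0, 1.0, 0.0 m³/s.
The maximum is 12.0 m³/s, occurring at the reading for t = 12 h.

Q_p = 12.0 m³/s at t = 12 h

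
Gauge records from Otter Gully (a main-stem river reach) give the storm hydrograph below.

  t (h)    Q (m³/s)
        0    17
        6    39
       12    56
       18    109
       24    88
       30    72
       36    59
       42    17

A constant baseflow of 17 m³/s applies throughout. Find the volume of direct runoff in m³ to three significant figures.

Direct-runoff ordinates (Q − Q_b): 0.0, 22.0, 39.0, 92.0, 71.0, 55.0, 42.0, 0.0 m³/s.
ΣQ_DR = 321.0 m³/s.
With Δt = 6 h = 21600 s, V = ΣQ_DR · Δt = 321.0 × 21600 = 6.93 × 10^6 m³.

V ≈ 6.93 × 10^6 m³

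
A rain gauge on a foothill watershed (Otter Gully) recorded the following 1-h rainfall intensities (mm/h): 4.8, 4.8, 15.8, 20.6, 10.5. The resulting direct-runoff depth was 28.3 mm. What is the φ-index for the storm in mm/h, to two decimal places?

φ ≈ 6.20 mm/h

Only the 3 blocks with intensity above φ contribute runoff: 15.8, 20.6, 10.5 mm/h.
Σ(I−φ)·Δt = d  ⇒  (15.8+20.6+10.5 − 3φ)·1 = 28.3
φ = (46.90 − 28.3/1) / 3 = 6.20 mm/h.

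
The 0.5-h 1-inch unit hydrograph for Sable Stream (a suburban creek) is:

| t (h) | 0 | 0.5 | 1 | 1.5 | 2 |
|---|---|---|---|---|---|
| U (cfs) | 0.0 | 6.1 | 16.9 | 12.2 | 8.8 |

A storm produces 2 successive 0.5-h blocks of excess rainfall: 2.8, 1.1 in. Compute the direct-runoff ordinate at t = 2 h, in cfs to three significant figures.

By discrete convolution, Q_j = Σ (P_i / 1 in) · U_{j−i}.
At t = 2 h (j=4): Q = (2.8/1)·8.8 + (1.1/1)·12.2 = 38.1 cfs.

Q ≈ 38.1 cfs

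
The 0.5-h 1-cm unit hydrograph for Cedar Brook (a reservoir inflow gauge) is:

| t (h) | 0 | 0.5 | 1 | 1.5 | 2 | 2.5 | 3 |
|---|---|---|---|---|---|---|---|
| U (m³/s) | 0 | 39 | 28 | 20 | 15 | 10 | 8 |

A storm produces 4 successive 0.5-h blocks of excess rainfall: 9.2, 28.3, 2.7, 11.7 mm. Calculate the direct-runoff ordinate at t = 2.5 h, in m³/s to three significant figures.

By discrete convolution, Q_j = Σ (P_i / 10 mm) · U_{j−i}.
At t = 2.5 h (j=5): Q = (9.2/10)·10 + (28.3/10)·15 + (2.7/10)·20 + (11.7/10)·28 = 89.8 m³/s.

Q ≈ 89.8 m³/s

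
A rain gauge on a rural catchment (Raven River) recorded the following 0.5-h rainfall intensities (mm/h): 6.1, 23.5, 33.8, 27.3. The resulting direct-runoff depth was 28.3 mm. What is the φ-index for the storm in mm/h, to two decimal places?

Only the 3 blocks with intensity above φ contribute runoff: 23.5, 33.8, 27.3 mm/h.
Σ(I−φ)·Δt = d  ⇒  (23.5+33.8+27.3 − 3φ)·0.5 = 28.3
φ = (84.60 − 28.3/0.5) / 3 = 9.33 mm/h.

φ ≈ 9.33 mm/h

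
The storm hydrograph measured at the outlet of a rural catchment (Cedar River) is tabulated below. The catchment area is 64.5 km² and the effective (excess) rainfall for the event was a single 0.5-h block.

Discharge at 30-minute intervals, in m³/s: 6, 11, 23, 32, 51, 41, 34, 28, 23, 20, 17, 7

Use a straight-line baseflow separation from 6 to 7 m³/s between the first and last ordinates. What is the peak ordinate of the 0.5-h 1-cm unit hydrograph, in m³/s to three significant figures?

Direct runoff: 0.00, 4.91, 16.82, 25.73, 44.64, 34.55, 27.45, 21.36, 16.27, 13.18, 10.09, 0.00 m³/s; ΣQ_DR = 215.0 m³/s, peak = 44.64 m³/s.
Runoff depth d = ΣQ_DR·Δt / A = 215.0 × 1800 / (64.5 km²) = 6.000 mm.
The 1-cm UH is the DRH scaled by (10 mm)/d, so U_p = 44.64 × 10/6.000 = 74.4 m³/s.

U_p ≈ 74.4 m³/s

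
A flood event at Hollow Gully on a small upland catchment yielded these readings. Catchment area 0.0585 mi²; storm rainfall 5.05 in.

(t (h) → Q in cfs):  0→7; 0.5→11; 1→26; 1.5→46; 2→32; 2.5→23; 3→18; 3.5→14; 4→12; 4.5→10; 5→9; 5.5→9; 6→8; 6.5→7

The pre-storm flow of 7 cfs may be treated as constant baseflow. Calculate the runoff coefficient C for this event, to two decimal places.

C ≈ 0.35

ΣQ_DR = 134.0 cfs; V = ΣQ_DR·Δt = 2.412 × 10^5 ft³.
Runoff depth d = V / A = 1.775 in.
C = d / P = 1.775 / 5.05 = 0.35.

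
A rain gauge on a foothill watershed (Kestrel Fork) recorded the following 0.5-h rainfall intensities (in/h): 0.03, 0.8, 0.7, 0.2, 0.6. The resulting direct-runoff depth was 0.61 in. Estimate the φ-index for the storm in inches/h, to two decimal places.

Only the 3 blocks with intensity above φ contribute runoff: 0.8, 0.7, 0.6 in/h.
Σ(I−φ)·Δt = d  ⇒  (0.8+0.7+0.6 − 3φ)·0.5 = 0.61
φ = (2.100 − 0.61/0.5) / 3 = 0.29 in/h.

φ ≈ 0.29 in/h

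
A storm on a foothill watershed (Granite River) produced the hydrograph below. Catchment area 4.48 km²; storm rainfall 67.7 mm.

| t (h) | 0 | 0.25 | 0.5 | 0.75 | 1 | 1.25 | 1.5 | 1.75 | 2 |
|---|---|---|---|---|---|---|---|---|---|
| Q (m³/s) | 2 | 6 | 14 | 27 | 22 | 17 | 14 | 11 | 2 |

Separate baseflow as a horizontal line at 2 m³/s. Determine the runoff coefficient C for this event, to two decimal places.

ΣQ_DR = 97.00 m³/s; V = ΣQ_DR·Δt = 87300 m³.
Runoff depth d = V / A = 19.49 mm.
C = d / P = 19.49 / 67.7 = 0.29.

C ≈ 0.29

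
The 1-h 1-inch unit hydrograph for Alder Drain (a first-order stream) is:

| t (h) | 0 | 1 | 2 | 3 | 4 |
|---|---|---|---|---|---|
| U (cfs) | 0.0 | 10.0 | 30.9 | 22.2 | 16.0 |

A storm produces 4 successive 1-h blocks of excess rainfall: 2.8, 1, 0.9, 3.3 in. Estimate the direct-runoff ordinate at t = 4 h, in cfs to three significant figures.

By discrete convolution, Q_j = Σ (P_i / 1 in) · U_{j−i}.
At t = 4 h (j=4): Q = (2.8/1)·16.0 + (1/1)·22.2 + (0.9/1)·30.9 + (3.3/1)·10.0 = 128 cfs.

Q ≈ 128 cfs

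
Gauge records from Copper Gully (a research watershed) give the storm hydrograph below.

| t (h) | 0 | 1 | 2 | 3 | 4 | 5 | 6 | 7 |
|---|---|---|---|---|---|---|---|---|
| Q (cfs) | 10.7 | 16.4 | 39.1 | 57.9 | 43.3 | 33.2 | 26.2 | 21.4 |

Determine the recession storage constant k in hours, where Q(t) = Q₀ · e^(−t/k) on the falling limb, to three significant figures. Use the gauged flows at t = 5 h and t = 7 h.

On the falling limb, Q drops from 33.2 to 21.4 cfs between t = 5 h and t = 7 h (Δt = 2 h).
k = −Δt / ln(Q₂/Q₁) = −2 / ln(21.4/33.2) = 4.55 h.

k ≈ 4.55 h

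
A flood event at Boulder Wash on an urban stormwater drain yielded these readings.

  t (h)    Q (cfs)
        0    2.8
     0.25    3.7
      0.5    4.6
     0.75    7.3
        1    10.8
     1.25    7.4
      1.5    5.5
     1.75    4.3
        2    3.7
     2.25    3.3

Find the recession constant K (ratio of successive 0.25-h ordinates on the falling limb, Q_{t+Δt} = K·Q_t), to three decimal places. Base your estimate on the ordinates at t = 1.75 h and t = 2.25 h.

Using the recession-limb readings at t = 1.75 h and t = 2.25 h: Q falls from 4.3 to 3.3 cfs over 2 intervals.
K = (Q₂/Q₁)^(1/2) = (3.3/4.3)^(1/2) = 0.876.

K ≈ 0.876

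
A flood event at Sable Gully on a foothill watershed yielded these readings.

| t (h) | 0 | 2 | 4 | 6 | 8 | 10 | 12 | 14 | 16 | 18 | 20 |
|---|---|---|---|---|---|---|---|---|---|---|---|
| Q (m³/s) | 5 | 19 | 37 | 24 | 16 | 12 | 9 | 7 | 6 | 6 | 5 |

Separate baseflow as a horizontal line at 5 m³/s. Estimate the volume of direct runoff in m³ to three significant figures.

V ≈ 6.55 × 10^5 m³

Direct-runoff ordinates (Q − Q_b): 0.0, 14.0, 32.0, 19.0, 11.0, 7.0, 4.0, 2.0, 1.0, 1.0, 0.0 m³/s.
ΣQ_DR = 91.00 m³/s.
With Δt = 2 h = 7200 s, V = ΣQ_DR · Δt = 91.00 × 7200 = 6.55 × 10^5 m³.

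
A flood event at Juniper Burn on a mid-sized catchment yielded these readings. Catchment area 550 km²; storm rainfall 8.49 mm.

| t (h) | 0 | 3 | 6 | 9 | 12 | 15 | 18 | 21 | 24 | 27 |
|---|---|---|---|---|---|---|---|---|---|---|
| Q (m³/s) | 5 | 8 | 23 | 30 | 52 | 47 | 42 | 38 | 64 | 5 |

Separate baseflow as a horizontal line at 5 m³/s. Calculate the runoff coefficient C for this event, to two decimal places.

C ≈ 0.61

ΣQ_DR = 264.0 m³/s; V = ΣQ_DR·Δt = 2.851 × 10^6 m³.
Runoff depth d = V / A = 5.184 mm.
C = d / P = 5.184 / 8.49 = 0.61.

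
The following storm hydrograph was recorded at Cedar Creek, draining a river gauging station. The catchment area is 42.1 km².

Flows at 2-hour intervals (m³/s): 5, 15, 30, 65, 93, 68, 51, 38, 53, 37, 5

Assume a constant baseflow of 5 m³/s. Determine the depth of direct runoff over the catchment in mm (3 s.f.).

d ≈ 69.3 mm

Direct runoff: 0.0, 10.0, 25.0, 60.0, 88.0, 63.0, 46.0, 33.0, 48.0, 32.0, 0.0 m³/s; ΣQ_DR = 405.0 m³/s.
V = ΣQ_DR · Δt = 405.0 × 7200 s = 2.916 × 10^6 m³.
Over A = 42.1 km², depth = V / A = 69.3 mm.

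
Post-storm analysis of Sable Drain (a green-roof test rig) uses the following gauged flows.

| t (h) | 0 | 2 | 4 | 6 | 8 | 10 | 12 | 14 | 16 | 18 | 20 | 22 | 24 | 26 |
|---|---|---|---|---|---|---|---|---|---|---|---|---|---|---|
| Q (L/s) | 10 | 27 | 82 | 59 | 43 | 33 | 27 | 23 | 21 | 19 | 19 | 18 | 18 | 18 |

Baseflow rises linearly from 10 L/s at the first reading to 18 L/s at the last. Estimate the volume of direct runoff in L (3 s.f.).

V ≈ 1.59 × 10^6 L

Direct-runoff ordinates (Q − Q_b): 0.00, 16.38, 70.77, 47.15, 30.54, 19.92, 13.31, 8.69, 6.08, 3.46, 2.85, 1.23, 0.62, 0.00 L/s.
ΣQ_DR = 221.0 L/s.
With Δt = 2 h = 7200 s, V = ΣQ_DR · Δt = 221.0 × 7200 = 1.59 × 10^6 L.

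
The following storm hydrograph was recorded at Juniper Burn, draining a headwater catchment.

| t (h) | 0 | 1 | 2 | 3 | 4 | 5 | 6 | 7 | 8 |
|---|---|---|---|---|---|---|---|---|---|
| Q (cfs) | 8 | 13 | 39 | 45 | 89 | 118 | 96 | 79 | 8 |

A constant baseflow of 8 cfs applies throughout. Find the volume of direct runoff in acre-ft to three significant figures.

V ≈ 35.0 acre-ft

Direct-runoff ordinates (Q − Q_b): 0.0, 5.0, 31.0, 37.0, 81.0, 110.0, 88.0, 71.0, 0.0 cfs.
ΣQ_DR = 423.0 cfs.
With Δt = 1 h = 3600 s, V = ΣQ_DR · Δt = 423.0 × 3600 = 1.52 × 10^6 ft³ = 35.0 acre-ft.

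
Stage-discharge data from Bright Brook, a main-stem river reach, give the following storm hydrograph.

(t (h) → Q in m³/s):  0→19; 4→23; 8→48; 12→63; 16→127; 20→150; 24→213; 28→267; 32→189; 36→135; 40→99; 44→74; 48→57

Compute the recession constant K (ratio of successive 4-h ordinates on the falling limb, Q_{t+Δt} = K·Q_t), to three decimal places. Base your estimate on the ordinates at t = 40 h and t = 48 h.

Using the recession-limb readings at t = 40 h and t = 48 h: Q falls from 99 to 57 m³/s over 2 intervals.
K = (Q₂/Q₁)^(1/2) = (57/99)^(1/2) = 0.759.

K ≈ 0.759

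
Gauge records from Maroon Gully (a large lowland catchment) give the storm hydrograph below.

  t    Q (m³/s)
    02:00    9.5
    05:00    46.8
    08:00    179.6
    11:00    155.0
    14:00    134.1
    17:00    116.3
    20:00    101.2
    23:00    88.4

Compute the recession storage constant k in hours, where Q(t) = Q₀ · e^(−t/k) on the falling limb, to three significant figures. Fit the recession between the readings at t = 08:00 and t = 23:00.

On the falling limb, Q drops from 179.6 to 88.4 m³/s between t = 08:00 and t = 23:00 (Δt = 15 h).
k = −Δt / ln(Q₂/Q₁) = −15 / ln(88.4/179.6) = 21.2 h.

k ≈ 21.2 h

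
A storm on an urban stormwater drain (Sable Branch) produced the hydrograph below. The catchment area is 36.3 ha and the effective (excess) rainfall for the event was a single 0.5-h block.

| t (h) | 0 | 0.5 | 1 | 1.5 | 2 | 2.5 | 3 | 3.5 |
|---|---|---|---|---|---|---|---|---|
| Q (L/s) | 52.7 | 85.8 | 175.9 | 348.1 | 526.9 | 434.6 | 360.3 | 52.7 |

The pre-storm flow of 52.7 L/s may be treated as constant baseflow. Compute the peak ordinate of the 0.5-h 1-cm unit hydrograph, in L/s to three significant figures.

Direct runoff: 0.0, 33.1, 123.2, 295.4, 474.2, 381.9, 307.6, 0.0 L/s; ΣQ_DR = 1615 L/s, peak = 474.2 L/s.
Runoff depth d = ΣQ_DR·Δt / A = 1615 × 1800 / (36.3 ha) = 8.010 mm.
The 1-cm UH is the DRH scaled by (10 mm)/d, so U_p = 474.2 × 10/8.010 = 592 L/s.

U_p ≈ 592 L/s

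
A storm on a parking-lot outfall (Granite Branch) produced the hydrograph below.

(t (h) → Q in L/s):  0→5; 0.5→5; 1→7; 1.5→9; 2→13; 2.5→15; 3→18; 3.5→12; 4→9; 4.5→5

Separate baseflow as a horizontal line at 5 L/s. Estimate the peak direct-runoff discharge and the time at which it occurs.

Q_p = 13.0 L/s at t = 3 h

Subtracting baseflow gives direct-runoff ordinates: 0.0, 0.0, 2.0, 4.0, 8.0, 10.0, 13.0, 7.0, 4.0, 0.0 L/s.
The maximum is 13.0 L/s, occurring at the reading for t = 3 h.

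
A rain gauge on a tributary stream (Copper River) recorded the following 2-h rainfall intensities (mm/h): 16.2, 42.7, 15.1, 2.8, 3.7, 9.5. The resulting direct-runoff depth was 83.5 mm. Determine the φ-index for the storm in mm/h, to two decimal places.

Only the 3 blocks with intensity above φ contribute runoff: 16.2, 42.7, 15.1 mm/h.
Σ(I−φ)·Δt = d  ⇒  (16.2+42.7+15.1 − 3φ)·2 = 83.5
φ = (74.00 − 83.5/2) / 3 = 10.75 mm/h.

φ ≈ 10.75 mm/h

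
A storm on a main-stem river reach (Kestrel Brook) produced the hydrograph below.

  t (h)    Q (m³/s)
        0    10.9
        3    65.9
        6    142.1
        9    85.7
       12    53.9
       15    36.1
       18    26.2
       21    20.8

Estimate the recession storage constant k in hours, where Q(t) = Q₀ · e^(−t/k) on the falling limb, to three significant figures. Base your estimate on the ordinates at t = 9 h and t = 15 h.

On the falling limb, Q drops from 85.7 to 36.1 m³/s between t = 9 h and t = 15 h (Δt = 6 h).
k = −Δt / ln(Q₂/Q₁) = −6 / ln(36.1/85.7) = 6.94 h.

k ≈ 6.94 h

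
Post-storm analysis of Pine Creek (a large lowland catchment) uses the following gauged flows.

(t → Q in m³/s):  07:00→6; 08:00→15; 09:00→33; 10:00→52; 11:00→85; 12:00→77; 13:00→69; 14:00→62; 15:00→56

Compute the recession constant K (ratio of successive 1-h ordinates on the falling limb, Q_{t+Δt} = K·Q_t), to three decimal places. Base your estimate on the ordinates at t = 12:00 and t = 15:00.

Using the recession-limb readings at t = 12:00 and t = 15:00: Q falls from 77 to 56 m³/s over 3 intervals.
K = (Q₂/Q₁)^(1/3) = (56/77)^(1/3) = 0.899.

K ≈ 0.899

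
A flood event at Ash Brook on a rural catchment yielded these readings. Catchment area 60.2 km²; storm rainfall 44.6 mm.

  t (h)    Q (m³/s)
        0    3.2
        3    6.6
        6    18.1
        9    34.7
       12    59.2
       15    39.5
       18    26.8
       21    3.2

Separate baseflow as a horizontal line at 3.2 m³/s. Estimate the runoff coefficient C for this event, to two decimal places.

ΣQ_DR = 165.7 m³/s; V = ΣQ_DR·Δt = 1.790 × 10^6 m³.
Runoff depth d = V / A = 29.73 mm.
C = d / P = 29.73 / 44.6 = 0.67.

C ≈ 0.67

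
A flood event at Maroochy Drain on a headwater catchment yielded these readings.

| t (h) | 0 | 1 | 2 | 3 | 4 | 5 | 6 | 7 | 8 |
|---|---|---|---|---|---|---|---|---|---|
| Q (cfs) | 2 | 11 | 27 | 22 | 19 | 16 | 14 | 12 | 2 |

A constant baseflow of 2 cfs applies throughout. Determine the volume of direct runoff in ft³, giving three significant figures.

Direct-runoff ordinates (Q − Q_b): 0.0, 9.0, 25.0, 20.0, 17.0, 14.0, 12.0, 10.0, 0.0 cfs.
ΣQ_DR = 107.0 cfs.
With Δt = 1 h = 3600 s, V = ΣQ_DR · Δt = 107.0 × 3600 = 3.85 × 10^5 ft³.

V ≈ 3.85 × 10^5 ft³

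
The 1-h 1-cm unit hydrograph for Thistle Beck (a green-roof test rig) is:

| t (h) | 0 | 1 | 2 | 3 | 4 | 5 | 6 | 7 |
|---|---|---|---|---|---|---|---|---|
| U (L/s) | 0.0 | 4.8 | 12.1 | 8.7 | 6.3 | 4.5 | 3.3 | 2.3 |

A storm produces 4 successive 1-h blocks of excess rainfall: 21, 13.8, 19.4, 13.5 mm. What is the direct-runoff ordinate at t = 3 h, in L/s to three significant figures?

By discrete convolution, Q_j = Σ (P_i / 10 mm) · U_{j−i}.
At t = 3 h (j=3): Q = (21/10)·8.7 + (13.8/10)·12.1 + (19.4/10)·4.8 + (13.5/10)·0.0 = 44.3 L/s.

Q ≈ 44.3 L/s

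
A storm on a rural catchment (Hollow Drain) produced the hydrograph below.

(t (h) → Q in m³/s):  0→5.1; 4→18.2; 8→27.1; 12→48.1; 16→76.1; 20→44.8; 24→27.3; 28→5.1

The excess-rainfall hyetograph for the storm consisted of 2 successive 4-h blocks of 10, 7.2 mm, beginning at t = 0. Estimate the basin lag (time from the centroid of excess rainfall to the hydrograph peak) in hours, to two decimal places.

t_L ≈ 12.33 h

Centroid of excess rainfall: t_c = Σ P_i·t̄_i / ΣP_i = 3.6744 h (block centres at 2, 6 h).
Hydrograph peak occurs at t = 16 h, so basin lag t_L = 16 − 3.6744 = 12.33 h.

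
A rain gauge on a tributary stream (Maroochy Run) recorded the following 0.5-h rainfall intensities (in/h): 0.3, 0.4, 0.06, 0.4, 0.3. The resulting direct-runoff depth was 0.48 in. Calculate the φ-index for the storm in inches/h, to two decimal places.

Only the 4 blocks with intensity above φ contribute runoff: 0.3, 0.4, 0.4, 0.3 in/h.
Σ(I−φ)·Δt = d  ⇒  (0.3+0.4+0.4+0.3 − 4φ)·0.5 = 0.48
φ = (1.400 − 0.48/0.5) / 4 = 0.11 in/h.

φ ≈ 0.11 in/h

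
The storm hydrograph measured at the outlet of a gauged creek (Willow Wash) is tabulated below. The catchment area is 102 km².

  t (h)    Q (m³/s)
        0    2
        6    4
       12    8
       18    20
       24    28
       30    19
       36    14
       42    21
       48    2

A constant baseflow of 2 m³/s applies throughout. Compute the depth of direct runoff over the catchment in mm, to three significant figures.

Direct runoff: 0.0, 2.0, 6.0, 18.0, 26.0, 17.0, 12.0, 19.0, 0.0 m³/s; ΣQ_DR = 100.0 m³/s.
V = ΣQ_DR · Δt = 100.0 × 21600 s = 2.160 × 10^6 m³.
Over A = 102 km², depth = V / A = 21.2 mm.

d ≈ 21.2 mm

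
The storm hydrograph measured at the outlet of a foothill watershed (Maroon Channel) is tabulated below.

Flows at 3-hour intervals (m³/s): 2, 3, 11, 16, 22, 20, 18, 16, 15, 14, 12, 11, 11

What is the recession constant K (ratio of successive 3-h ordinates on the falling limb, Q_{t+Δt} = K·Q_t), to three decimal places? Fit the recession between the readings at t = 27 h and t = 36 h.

Using the recession-limb readings at t = 27 h and t = 36 h: Q falls from 14 to 11 m³/s over 3 intervals.
K = (Q₂/Q₁)^(1/3) = (11/14)^(1/3) = 0.923.

K ≈ 0.923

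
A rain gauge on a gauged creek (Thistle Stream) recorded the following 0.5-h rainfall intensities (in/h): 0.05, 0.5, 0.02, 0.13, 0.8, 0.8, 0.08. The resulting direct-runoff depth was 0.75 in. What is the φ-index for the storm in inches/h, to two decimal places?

Only the 3 blocks with intensity above φ contribute runoff: 0.5, 0.8, 0.8 in/h.
Σ(I−φ)·Δt = d  ⇒  (0.5+0.8+0.8 − 3φ)·0.5 = 0.75
φ = (2.100 − 0.75/0.5) / 3 = 0.20 in/h.

φ ≈ 0.20 in/h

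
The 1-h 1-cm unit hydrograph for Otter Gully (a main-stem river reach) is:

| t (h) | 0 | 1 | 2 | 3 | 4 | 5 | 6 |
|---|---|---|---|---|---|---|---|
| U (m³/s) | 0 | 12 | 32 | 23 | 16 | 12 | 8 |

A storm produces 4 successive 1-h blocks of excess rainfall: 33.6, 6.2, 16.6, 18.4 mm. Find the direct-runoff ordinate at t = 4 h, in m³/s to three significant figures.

By discrete convolution, Q_j = Σ (P_i / 10 mm) · U_{j−i}.
At t = 4 h (j=4): Q = (33.6/10)·16 + (6.2/10)·23 + (16.6/10)·32 + (18.4/10)·12 = 143 m³/s.

Q ≈ 143 m³/s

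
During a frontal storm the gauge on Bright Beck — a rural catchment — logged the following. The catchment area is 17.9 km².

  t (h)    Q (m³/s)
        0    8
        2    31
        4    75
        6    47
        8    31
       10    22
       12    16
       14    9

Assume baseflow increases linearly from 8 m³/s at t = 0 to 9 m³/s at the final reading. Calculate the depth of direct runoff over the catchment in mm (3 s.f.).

Direct runoff: 0.00, 22.86, 66.71, 38.57, 22.43, 13.29, 7.14, 0.00 m³/s; ΣQ_DR = 171.0 m³/s.
V = ΣQ_DR · Δt = 171.0 × 7200 s = 1.231 × 10^6 m³.
Over A = 17.9 km², depth = V / A = 68.8 mm.

d ≈ 68.8 mm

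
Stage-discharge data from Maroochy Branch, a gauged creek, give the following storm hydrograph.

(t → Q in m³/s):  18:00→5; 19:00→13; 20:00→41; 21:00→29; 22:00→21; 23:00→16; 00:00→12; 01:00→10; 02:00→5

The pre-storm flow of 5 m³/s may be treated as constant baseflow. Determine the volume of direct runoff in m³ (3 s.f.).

Direct-runoff ordinates (Q − Q_b): 0.0, 8.0, 36.0, 24.0, 16.0, 11.0, 7.0, 5.0, 0.0 m³/s.
ΣQ_DR = 107.0 m³/s.
With Δt = 1 h = 3600 s, V = ΣQ_DR · Δt = 107.0 × 3600 = 3.85 × 10^5 m³.

V ≈ 3.85 × 10^5 m³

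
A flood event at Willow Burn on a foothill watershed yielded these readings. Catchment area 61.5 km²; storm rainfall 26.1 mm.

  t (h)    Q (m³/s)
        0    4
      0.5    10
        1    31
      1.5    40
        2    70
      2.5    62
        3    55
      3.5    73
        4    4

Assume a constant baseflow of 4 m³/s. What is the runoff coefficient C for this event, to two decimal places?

C ≈ 0.35

ΣQ_DR = 313.0 m³/s; V = ΣQ_DR·Δt = 5.634 × 10^5 m³.
Runoff depth d = V / A = 9.161 mm.
C = d / P = 9.161 / 26.1 = 0.35.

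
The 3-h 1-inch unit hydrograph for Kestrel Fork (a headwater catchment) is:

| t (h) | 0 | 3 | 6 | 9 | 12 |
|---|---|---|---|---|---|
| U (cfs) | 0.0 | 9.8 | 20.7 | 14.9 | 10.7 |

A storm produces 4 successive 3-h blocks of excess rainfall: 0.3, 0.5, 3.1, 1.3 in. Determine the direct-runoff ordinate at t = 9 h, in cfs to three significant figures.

By discrete convolution, Q_j = Σ (P_i / 1 in) · U_{j−i}.
At t = 9 h (j=3): Q = (0.3/1)·14.9 + (0.5/1)·20.7 + (3.1/1)·9.8 + (1.3/1)·0.0 = 45.2 cfs.

Q ≈ 45.2 cfs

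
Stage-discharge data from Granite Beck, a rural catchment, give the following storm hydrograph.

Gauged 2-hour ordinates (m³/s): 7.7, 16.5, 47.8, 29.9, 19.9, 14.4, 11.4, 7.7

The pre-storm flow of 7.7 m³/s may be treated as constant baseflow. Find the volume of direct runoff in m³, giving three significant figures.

Direct-runoff ordinates (Q − Q_b): 0.0, 8.8, 40.1, 22.2, 12.2, 6.7, 3.7, 0.0 m³/s.
ΣQ_DR = 93.70 m³/s.
With Δt = 2 h = 7200 s, V = ΣQ_DR · Δt = 93.70 × 7200 = 6.75 × 10^5 m³.

V ≈ 6.75 × 10^5 m³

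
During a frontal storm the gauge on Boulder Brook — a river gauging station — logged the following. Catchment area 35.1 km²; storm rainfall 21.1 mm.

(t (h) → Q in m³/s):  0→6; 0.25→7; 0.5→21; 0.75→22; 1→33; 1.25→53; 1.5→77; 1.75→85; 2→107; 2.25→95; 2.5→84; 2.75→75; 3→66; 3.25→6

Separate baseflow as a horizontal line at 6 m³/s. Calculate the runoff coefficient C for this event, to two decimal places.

C ≈ 0.79

ΣQ_DR = 653.0 m³/s; V = ΣQ_DR·Δt = 5.877 × 10^5 m³.
Runoff depth d = V / A = 16.74 mm.
C = d / P = 16.74 / 21.1 = 0.79.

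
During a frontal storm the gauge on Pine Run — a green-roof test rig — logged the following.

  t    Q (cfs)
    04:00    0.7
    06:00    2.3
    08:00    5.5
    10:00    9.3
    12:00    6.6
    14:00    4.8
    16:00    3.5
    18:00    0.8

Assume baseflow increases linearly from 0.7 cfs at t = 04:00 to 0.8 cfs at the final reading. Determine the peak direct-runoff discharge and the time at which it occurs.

Q_p = 8.56 cfs at t = 10:00

Subtracting baseflow gives direct-runoff ordinates: 0.00, 1.59, 4.77, 8.56, 5.84, 4.03, 2.71, 0.00 cfs.
The maximum is 8.56 cfs, occurring at the reading for t = 10:00.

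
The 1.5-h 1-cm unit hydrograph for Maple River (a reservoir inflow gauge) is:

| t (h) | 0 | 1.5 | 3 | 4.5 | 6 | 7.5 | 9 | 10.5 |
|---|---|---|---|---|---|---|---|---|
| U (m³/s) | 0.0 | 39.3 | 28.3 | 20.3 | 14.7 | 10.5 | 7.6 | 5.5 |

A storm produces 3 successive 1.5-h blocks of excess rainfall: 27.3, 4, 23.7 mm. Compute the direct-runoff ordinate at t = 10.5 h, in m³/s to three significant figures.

Q ≈ 42.9 m³/s

By discrete convolution, Q_j = Σ (P_i / 10 mm) · U_{j−i}.
At t = 10.5 h (j=7): Q = (27.3/10)·5.5 + (4/10)·7.6 + (23.7/10)·10.5 = 42.9 m³/s.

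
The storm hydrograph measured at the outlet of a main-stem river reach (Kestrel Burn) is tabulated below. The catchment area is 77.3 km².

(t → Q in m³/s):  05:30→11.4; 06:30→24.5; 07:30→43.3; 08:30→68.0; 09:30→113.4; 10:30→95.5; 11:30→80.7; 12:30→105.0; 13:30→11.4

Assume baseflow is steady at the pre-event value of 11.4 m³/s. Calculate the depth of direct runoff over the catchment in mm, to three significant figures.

d ≈ 21.0 mm

Direct runoff: 0.0, 13.1, 31.9, 56.6, 102.0, 84.1, 69.3, 93.6, 0.0 m³/s; ΣQ_DR = 450.6 m³/s.
V = ΣQ_DR · Δt = 450.6 × 3600 s = 1.622 × 10^6 m³.
Over A = 77.3 km², depth = V / A = 21.0 mm.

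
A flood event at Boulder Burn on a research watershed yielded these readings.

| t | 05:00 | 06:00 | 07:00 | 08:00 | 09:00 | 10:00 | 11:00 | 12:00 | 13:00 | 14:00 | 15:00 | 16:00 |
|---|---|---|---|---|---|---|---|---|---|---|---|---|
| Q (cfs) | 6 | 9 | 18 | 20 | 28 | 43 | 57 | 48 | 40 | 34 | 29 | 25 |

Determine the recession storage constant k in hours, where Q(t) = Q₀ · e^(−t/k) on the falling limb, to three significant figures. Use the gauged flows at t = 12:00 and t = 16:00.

k ≈ 6.13 h

On the falling limb, Q drops from 48 to 25 cfs between t = 12:00 and t = 16:00 (Δt = 4 h).
k = −Δt / ln(Q₂/Q₁) = −4 / ln(25/48) = 6.13 h.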